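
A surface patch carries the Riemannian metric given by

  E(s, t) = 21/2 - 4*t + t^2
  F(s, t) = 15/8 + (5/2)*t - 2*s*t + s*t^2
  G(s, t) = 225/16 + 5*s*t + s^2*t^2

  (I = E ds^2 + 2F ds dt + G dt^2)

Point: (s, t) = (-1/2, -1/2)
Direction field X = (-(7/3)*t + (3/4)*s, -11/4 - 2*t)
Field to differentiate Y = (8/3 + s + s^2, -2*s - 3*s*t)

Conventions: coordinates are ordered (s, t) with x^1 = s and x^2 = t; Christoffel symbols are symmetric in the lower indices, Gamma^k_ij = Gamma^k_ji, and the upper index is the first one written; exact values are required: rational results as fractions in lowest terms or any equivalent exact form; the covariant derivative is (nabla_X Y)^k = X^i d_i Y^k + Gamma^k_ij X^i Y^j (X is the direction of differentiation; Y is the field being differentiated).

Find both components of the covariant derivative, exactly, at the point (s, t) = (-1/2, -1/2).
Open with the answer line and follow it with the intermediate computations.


Answer: (nabla_X Y)^s = 989/1632, (nabla_X Y)^t = -25441/11808

E = 51/4, F = 0, G = 123/8 at the point
E_s = 0, E_t = -5, F_s = 5/4, F_t = 4, G_s = -11/4, G_t = -11/4
EG - F^2 = 6273/32;  g^inv = (32/6273) * [[123/8, 0], [0, 51/4]]
first-kind symbols [ij,l] = (1/2)(d_i g_jl + d_j g_il - d_l g_ij): [ss,s] = E_s/2 = 0, [ss,t] = F_s - E_t/2 = 15/4, [st,s] = E_t/2 = -5/2, [st,t] = G_s/2 = -11/8, [tt,s] = F_t - G_s/2 = 43/8, [tt,t] = G_t/2 = -11/8
Gamma^s_ij = (G*[ij,s] - F*[ij,t])/(EG - F^2), Gamma^t_ij = (E*[ij,t] - F*[ij,s])/(EG - F^2)
Gamma_sss = 0, Gamma_sst = -10/51, Gamma_stt = 43/102, Gamma_tss = 10/41, Gamma_tst = -11/123, Gamma_ttt = -11/123
X = (19/24, -7/4), Y = (29/12, 1/4) at the point


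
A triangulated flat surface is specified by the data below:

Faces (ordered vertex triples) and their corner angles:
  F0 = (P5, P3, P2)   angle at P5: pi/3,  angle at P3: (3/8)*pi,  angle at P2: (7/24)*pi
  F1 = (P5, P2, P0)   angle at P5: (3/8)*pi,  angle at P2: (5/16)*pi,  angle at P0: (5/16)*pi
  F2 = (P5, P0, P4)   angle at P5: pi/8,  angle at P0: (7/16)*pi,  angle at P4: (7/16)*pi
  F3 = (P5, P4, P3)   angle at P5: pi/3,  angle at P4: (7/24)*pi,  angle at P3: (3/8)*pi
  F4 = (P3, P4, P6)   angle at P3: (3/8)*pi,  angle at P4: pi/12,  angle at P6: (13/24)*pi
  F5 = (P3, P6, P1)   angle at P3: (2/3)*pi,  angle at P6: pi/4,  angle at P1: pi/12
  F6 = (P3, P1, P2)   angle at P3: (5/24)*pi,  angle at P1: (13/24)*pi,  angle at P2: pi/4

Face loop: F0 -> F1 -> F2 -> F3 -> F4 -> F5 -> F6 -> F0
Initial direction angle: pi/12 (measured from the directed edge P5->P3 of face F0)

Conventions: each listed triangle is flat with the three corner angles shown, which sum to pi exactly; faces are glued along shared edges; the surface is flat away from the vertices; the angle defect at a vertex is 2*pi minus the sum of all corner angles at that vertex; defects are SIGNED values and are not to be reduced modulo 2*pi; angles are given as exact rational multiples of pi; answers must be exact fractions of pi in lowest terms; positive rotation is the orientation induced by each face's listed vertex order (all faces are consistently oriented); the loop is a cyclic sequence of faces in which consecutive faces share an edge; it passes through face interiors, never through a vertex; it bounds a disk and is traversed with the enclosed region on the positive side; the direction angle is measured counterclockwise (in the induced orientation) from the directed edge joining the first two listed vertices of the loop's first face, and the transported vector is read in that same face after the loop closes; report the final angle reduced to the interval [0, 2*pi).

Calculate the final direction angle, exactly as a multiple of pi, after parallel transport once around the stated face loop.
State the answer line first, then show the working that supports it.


Answer: final direction angle = (11/12)*pi

enclosed vertex P3: corner angles sum to 2*pi, defect = 2*pi - 2*pi = 0
enclosed vertex P5: corner angles sum to (7/6)*pi, defect = 2*pi - (7/6)*pi = (5/6)*pi
the rotation equals the total enclosed defect, so the final angle is initial + defects (mod 2*pi)
final angle = pi/12 + (5/6)*pi = (11/12)*pi (mod 2*pi)


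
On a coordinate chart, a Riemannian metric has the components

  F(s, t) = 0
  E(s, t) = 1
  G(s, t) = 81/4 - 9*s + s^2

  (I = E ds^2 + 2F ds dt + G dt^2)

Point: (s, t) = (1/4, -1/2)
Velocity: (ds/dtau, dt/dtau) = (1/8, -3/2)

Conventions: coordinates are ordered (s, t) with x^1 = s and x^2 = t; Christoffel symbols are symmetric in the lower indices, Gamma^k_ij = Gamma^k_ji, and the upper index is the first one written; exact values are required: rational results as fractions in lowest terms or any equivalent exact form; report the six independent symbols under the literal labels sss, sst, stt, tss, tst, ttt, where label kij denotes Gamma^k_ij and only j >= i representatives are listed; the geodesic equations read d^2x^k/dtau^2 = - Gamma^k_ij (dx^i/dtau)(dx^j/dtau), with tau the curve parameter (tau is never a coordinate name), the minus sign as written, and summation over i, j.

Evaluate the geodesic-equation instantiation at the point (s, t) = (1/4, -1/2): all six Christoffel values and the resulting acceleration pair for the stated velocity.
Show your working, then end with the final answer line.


E = 1, F = 0, G = 289/16 at the point
E_s = 0, E_t = 0, F_s = 0, F_t = 0, G_s = -17/2, G_t = 0
EG - F^2 = 289/16;  g^inv = (16/289) * [[289/16, 0], [0, 1]]
first-kind symbols [ij,l] = (1/2)(d_i g_jl + d_j g_il - d_l g_ij): [ss,s] = E_s/2 = 0, [ss,t] = F_s - E_t/2 = 0, [st,s] = E_t/2 = 0, [st,t] = G_s/2 = -17/4, [tt,s] = F_t - G_s/2 = 17/4, [tt,t] = G_t/2 = 0
Gamma^s_ij = (G*[ij,s] - F*[ij,t])/(EG - F^2), Gamma^t_ij = (E*[ij,t] - F*[ij,s])/(EG - F^2)
Gamma_sss = 0, Gamma_sst = 0, Gamma_stt = 17/4, Gamma_tss = 0, Gamma_tst = -4/17, Gamma_ttt = 0
d^2s/dtau^2 = -(Gamma_sss*(1/8)^2 + 2*Gamma_sst*(1/8)*(-3/2) + Gamma_stt*(-3/2)^2) = -153/16
d^2t/dtau^2 = -(Gamma_tss*(1/8)^2 + 2*Gamma_tst*(1/8)*(-3/2) + Gamma_ttt*(-3/2)^2) = -3/34

Answer: Gamma_sss = 0, Gamma_sst = 0, Gamma_stt = 17/4, Gamma_tss = 0, Gamma_tst = -4/17, Gamma_ttt = 0; accelerations (d^2s/dtau^2, d^2t/dtau^2) = (-153/16, -3/34)


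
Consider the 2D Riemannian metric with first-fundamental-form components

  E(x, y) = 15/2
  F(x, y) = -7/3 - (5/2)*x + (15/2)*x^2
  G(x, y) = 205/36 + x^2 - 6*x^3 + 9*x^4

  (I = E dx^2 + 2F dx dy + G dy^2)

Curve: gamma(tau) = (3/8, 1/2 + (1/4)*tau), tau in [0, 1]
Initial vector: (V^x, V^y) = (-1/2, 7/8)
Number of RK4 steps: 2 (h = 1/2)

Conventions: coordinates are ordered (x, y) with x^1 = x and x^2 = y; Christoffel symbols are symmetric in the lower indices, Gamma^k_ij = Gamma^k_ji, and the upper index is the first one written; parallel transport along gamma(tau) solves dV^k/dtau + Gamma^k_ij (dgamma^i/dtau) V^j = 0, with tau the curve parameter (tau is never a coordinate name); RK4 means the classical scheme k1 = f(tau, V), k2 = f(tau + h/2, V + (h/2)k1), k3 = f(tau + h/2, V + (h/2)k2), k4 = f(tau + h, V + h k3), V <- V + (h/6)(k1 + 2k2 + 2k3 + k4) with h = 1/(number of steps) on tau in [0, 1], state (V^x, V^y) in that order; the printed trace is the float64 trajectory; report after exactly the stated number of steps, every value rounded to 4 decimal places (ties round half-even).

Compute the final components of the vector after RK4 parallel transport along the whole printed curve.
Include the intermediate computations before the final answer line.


gamma'(tau) = (0, 1/4); f(tau, V)^k = -Gamma^k_ij(gamma(tau)) gamma'^i(tau) V^j; h = 1/2; intermediate values shown to 6 dp
curve data and Christoffel symbols at the stage parameters:
  tau = 0.000000: gamma = (0.375000, 0.500000), gamma' = (0.000000, 0.250000); Gamma_xxx = 0.183148, Gamma_xxy = 0.003434, Gamma_xyy = -0.008827, Gamma_yxx = 0.619818, Gamma_yxy = 0.011622, Gamma_yyy = -0.003434
  tau = 0.250000: gamma = (0.375000, 0.562500), gamma' = (0.000000, 0.250000); Gamma_xxx = 0.183148, Gamma_xxy = 0.003434, Gamma_xyy = -0.008827, Gamma_yxx = 0.619818, Gamma_yxy = 0.011622, Gamma_yyy = -0.003434
  tau = 0.500000: gamma = (0.375000, 0.625000), gamma' = (0.000000, 0.250000); Gamma_xxx = 0.183148, Gamma_xxy = 0.003434, Gamma_xyy = -0.008827, Gamma_yxx = 0.619818, Gamma_yxy = 0.011622, Gamma_yyy = -0.003434
  tau = 0.750000: gamma = (0.375000, 0.687500), gamma' = (0.000000, 0.250000); Gamma_xxx = 0.183148, Gamma_xxy = 0.003434, Gamma_xyy = -0.008827, Gamma_yxx = 0.619818, Gamma_yxy = 0.011622, Gamma_yyy = -0.003434
  tau = 1.000000: gamma = (0.375000, 0.750000), gamma' = (0.000000, 0.250000); Gamma_xxx = 0.183148, Gamma_xxy = 0.003434, Gamma_xyy = -0.008827, Gamma_yxx = 0.619818, Gamma_yxy = 0.011622, Gamma_yyy = -0.003434
step 0: V^x = -0.5000, V^y = 0.8750
step 1: k1 = (0.002360, 0.002204), k2 = (0.002361, 0.002203), k3 = (0.002361, 0.002203), k4 = (0.002362, 0.002201); V <- V + (h/6)(k1 + 2k2 + 2k3 + k4): V^x = -0.4988, V^y = 0.8761
step 2: k1 = (0.002362, 0.002201), k2 = (0.002362, 0.002200), k3 = (0.002362, 0.002200), k4 = (0.002363, 0.002199); V <- V + (h/6)(k1 + 2k2 + 2k3 + k4): V^x = -0.4976, V^y = 0.8772

Answer: V^x = -0.4976, V^y = 0.8772


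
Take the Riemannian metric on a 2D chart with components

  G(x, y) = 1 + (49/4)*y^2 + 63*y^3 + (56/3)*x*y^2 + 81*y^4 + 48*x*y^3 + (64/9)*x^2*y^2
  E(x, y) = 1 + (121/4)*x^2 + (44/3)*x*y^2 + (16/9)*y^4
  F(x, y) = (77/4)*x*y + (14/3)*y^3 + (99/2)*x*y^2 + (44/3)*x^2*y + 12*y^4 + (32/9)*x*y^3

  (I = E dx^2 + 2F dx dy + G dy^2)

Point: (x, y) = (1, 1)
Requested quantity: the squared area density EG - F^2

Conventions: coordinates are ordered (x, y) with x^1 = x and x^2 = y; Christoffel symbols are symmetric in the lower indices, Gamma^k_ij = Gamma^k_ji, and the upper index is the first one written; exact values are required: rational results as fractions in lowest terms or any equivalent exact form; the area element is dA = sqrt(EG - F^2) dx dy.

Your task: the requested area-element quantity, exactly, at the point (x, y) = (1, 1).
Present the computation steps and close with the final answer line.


E = 1717/36, F = 3731/36, G = 8317/36; EG - F^2 = 4999/18

Answer: EG - F^2 = 4999/18


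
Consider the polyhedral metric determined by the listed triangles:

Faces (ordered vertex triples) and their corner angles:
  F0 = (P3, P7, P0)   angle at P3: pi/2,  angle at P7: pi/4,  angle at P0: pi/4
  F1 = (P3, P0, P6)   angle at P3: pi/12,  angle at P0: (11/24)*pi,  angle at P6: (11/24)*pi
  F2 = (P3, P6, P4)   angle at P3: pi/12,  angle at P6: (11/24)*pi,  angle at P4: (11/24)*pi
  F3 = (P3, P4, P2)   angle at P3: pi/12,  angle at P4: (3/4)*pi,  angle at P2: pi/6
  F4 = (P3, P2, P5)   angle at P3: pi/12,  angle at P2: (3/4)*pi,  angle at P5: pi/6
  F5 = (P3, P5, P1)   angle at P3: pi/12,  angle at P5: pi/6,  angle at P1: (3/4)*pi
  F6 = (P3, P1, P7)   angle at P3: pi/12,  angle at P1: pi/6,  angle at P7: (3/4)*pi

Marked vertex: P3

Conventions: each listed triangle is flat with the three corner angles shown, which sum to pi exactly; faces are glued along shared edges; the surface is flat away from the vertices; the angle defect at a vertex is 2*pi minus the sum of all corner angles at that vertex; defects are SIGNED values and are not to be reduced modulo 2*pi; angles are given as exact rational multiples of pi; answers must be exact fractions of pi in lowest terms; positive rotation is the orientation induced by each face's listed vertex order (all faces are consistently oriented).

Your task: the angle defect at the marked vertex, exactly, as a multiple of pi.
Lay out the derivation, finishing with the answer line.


Sum of corner angles at P3: pi
defect = 2*pi - pi

Answer: defect(P3) = pi


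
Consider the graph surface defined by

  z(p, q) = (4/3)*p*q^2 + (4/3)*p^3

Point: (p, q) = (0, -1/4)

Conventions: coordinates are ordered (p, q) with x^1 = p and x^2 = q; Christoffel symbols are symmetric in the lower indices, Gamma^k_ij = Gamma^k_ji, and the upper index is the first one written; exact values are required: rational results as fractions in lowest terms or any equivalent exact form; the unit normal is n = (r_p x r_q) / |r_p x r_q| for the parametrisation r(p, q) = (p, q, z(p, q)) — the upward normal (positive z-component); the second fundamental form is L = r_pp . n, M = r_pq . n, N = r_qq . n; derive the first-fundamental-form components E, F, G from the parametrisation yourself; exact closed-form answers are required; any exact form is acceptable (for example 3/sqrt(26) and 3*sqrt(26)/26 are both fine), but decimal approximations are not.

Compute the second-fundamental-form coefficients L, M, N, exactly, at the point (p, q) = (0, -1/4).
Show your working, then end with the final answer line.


z_p = 1/12, z_q = 0, z_pp = 0, z_pq = -2/3, z_qq = 0
E = 145/144, F = 0, G = 1; answer radicand W^2 = 145/144
unnormalised second-form numerators: l = 0, m = -2/3, n = 0; L = l/sqrt(145/144), and similarly M = m/sqrt(W^2), N = n/sqrt(W^2)

Answer: L = 0, M = -8*sqrt(145)/145, N = 0


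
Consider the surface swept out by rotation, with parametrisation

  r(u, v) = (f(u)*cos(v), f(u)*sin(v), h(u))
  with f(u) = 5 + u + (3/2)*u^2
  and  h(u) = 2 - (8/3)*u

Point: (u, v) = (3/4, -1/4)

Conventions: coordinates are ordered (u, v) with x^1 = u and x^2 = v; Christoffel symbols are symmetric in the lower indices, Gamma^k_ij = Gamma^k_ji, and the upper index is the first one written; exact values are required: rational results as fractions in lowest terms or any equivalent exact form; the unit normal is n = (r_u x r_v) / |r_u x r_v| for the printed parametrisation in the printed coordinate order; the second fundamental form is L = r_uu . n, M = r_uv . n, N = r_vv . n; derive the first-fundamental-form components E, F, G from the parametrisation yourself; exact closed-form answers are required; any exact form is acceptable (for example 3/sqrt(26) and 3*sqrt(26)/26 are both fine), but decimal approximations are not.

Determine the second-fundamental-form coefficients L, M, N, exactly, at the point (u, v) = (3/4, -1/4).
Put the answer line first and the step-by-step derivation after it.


Answer: L = 96*sqrt(2545)/2545, M = 0, N = -211*sqrt(2545)/2545

f = 211/32, f' = 13/4, f'' = 3, h' = -8/3, h'' = 0
E = 2545/144, F = 0, G = 44521/1024; answer radicand W^2 = 2545/144
unnormalised second-form numerators: l = 8, m = 0, n = -211/12; L = l/sqrt(2545/144), and similarly M = m/sqrt(W^2), N = n/sqrt(W^2)


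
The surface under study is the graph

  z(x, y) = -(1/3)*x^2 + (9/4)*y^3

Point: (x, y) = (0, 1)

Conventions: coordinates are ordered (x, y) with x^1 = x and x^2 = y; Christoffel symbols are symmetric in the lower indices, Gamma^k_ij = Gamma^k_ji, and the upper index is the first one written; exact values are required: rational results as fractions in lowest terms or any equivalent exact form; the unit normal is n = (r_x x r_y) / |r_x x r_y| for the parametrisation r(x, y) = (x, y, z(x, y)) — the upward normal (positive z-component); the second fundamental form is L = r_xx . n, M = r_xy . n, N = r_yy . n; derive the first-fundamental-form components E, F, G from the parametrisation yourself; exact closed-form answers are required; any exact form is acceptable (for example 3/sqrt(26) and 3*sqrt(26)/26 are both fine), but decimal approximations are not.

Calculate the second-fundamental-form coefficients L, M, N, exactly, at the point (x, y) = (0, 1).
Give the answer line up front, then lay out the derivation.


Answer: L = -8*sqrt(745)/2235, M = 0, N = 54*sqrt(745)/745

z_x = 0, z_y = 27/4, z_xx = -2/3, z_xy = 0, z_yy = 27/2
E = 1, F = 0, G = 745/16; answer radicand W^2 = 745/16
unnormalised second-form numerators: l = -2/3, m = 0, n = 27/2; L = l/sqrt(745/16), and similarly M = m/sqrt(W^2), N = n/sqrt(W^2)


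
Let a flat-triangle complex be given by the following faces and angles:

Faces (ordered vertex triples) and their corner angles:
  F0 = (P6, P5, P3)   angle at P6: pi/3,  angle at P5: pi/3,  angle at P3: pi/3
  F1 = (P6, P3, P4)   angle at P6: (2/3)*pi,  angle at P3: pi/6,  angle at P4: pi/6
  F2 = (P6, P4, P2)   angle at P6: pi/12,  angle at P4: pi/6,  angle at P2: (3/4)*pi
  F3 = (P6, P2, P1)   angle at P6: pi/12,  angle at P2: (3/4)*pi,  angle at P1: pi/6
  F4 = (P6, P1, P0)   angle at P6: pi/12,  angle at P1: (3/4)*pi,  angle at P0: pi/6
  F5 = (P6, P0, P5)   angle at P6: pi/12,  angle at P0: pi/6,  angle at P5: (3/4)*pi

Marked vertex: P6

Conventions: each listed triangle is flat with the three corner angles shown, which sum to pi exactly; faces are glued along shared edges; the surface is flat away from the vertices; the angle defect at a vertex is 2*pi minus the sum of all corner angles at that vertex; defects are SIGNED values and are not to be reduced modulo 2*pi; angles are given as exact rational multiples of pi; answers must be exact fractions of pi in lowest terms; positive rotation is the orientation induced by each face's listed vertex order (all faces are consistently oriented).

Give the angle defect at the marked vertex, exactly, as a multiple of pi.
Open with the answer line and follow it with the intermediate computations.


Answer: defect(P6) = (2/3)*pi

Sum of corner angles at P6: (4/3)*pi
defect = 2*pi - (4/3)*pi


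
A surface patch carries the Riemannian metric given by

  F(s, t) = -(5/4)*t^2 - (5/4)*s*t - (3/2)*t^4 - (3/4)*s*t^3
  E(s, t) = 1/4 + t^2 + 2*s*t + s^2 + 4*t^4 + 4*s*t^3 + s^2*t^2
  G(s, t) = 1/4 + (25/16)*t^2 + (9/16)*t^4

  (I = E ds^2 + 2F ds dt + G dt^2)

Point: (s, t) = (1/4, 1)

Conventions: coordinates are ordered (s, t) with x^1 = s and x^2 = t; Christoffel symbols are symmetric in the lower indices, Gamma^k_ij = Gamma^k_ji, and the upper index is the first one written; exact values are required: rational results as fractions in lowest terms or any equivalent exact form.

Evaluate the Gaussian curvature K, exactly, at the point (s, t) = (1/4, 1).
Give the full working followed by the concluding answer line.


E = 55/8, F = -13/4, G = 19/8, EG - F^2 = 369/64 at the point
E_s = 7, E_t = 173/8, F_s = -2, F_t = -75/8, G_s = 0, G_t = 43/8
E_tt = 449/8, F_st = -7/2, G_ss = 0
Compute both Brioschi determinants and normalise by (EG - F^2)^2.
M1 = [[-E_tt/2 + F_st - G_ss/2, E_s/2, F_s - E_t/2], [F_t - G_s/2, E, F], [G_t/2, F, G]] = [[-505/16, 7/2, -205/16], [-75/8, 55/8, -13/4], [43/16, -13/4, 19/8]]; det M1 = -590373/2048
M2 = [[0, E_t/2, G_s/2], [E_t/2, E, F], [G_s/2, F, G]] = [[0, 173/16, 0], [173/16, 55/8, -13/4], [0, -13/4, 19/8]]; det M2 = -568651/2048
det M1 - det M2 = -10861/1024; K = -10861/1024 / (369/64)^2 = -43444/136161

Answer: K = -43444/136161


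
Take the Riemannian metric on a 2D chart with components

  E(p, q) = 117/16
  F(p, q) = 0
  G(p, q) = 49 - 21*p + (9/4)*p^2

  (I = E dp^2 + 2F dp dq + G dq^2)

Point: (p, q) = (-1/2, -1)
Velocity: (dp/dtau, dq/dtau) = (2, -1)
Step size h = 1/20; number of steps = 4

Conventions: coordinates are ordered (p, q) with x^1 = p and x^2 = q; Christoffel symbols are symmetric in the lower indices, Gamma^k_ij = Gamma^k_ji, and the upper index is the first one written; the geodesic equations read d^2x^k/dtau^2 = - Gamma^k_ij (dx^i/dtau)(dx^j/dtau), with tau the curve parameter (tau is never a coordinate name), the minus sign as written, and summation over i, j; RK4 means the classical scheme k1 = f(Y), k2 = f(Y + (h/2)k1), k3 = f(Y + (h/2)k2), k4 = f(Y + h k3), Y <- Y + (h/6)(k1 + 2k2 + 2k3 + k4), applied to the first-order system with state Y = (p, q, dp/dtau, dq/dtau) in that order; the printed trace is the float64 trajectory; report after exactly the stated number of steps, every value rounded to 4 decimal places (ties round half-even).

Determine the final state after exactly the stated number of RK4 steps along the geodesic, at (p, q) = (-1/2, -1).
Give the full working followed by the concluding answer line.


f(Y) = (dp/dtau, dq/dtau, -Gamma^p_ij Y'^i Y'^j, -Gamma^q_ij Y'^i Y'^j) with the Gammas evaluated at the stage position; h = 0.050000; intermediate values shown to 6 dp
step 0: p = -0.5000, q = -1.0000, dp/dtau = 2.0000, dq/dtau = -1.0000
step 1:
  k1: at (p, q) = (-0.500000, -1.000000), (dp/dtau, dq/dtau) = (2.000000, -1.000000); Gamma_ppp = 0.000000, Gamma_ppq = 0.000000, Gamma_pqq = 1.589744, Gamma_qpp = 0.000000, Gamma_qpq = -0.193548, Gamma_qqq = 0.000000; k1 = (2.000000, -1.000000, -1.589744, -0.774194)
  k2: at (p, q) = (-0.450000, -1.025000), (dp/dtau, dq/dtau) = (1.960256, -1.019355); Gamma_ppp = 0.000000, Gamma_ppq = 0.000000, Gamma_pqq = 1.574359, Gamma_qpp = 0.000000, Gamma_qpq = -0.195440, Gamma_qqq = 0.000000; k2 = (1.960256, -1.019355, -1.635892, -0.781054)
  k3: at (p, q) = (-0.450994, -1.025484), (dp/dtau, dq/dtau) = (1.959103, -1.019526); Gamma_ppp = 0.000000, Gamma_ppq = 0.000000, Gamma_pqq = 1.574665, Gamma_qpp = 0.000000, Gamma_qpq = -0.195402, Gamma_qqq = 0.000000; k3 = (1.959103, -1.019526, -1.636760, -0.780574)
  k4: at (p, q) = (-0.402045, -1.050976), (dp/dtau, dq/dtau) = (1.918162, -1.039029); Gamma_ppp = 0.000000, Gamma_ppq = 0.000000, Gamma_pqq = 1.559604, Gamma_qpp = 0.000000, Gamma_qpq = -0.197289, Gamma_qqq = 0.000000; k4 = (1.918162, -1.039029, -1.683718, -0.786403)
  Y <- Y + (h/6)(k1 + 2k2 + 2k3 + k4): p = -0.4020, q = -1.0510, dp/dtau = 1.9182, dq/dtau = -1.0390
step 2:
  k1: at (p, q) = (-0.402026, -1.050973), (dp/dtau, dq/dtau) = (1.918177, -1.039032); Gamma_ppp = 0.000000, Gamma_ppq = 0.000000, Gamma_pqq = 1.559598, Gamma_qpp = 0.000000, Gamma_qpq = -0.197290, Gamma_qqq = 0.000000; k1 = (1.918177, -1.039032, -1.683723, -0.786415)
  k2: at (p, q) = (-0.354072, -1.076949), (dp/dtau, dq/dtau) = (1.876084, -1.058692); Gamma_ppp = 0.000000, Gamma_ppq = 0.000000, Gamma_pqq = 1.544843, Gamma_qpp = 0.000000, Gamma_qpq = -0.199174, Gamma_qqq = 0.000000; k2 = (1.876084, -1.058692, -1.731506, -0.791197)
  k3: at (p, q) = (-0.355124, -1.077441), (dp/dtau, dq/dtau) = (1.874889, -1.058812); Gamma_ppp = 0.000000, Gamma_ppq = 0.000000, Gamma_pqq = 1.545166, Gamma_qpp = 0.000000, Gamma_qpq = -0.199132, Gamma_qqq = 0.000000; k3 = (1.874889, -1.058812, -1.732260, -0.790617)
  k4: at (p, q) = (-0.308282, -1.103914), (dp/dtau, dq/dtau) = (1.831564, -1.078563); Gamma_ppp = 0.000000, Gamma_ppq = 0.000000, Gamma_pqq = 1.530753, Gamma_qpp = 0.000000, Gamma_qpq = -0.201007, Gamma_qqq = 0.000000; k4 = (1.831564, -1.078563, -1.780722, -0.794162)
  Y <- Y + (h/6)(k1 + 2k2 + 2k3 + k4): p = -0.3083, q = -1.1039, dp/dtau = 1.8316, dq/dtau = -1.0786
step 3:
  k1: at (p, q) = (-0.308262, -1.103912), (dp/dtau, dq/dtau) = (1.831577, -1.078567); Gamma_ppp = 0.000000, Gamma_ppq = 0.000000, Gamma_pqq = 1.530747, Gamma_qpp = 0.000000, Gamma_qpq = -0.201008, Gamma_qqq = 0.000000; k1 = (1.831577, -1.078567, -1.780729, -0.794174)
  k2: at (p, q) = (-0.262473, -1.130876), (dp/dtau, dq/dtau) = (1.787059, -1.098421); Gamma_ppp = 0.000000, Gamma_ppq = 0.000000, Gamma_pqq = 1.516658, Gamma_qpp = 0.000000, Gamma_qpq = -0.202875, Gamma_qqq = 0.000000; k2 = (1.787059, -1.098421, -1.829893, -0.796465)
  k3: at (p, q) = (-0.263585, -1.131372), (dp/dtau, dq/dtau) = (1.785830, -1.098479); Gamma_ppp = 0.000000, Gamma_ppq = 0.000000, Gamma_pqq = 1.517001, Gamma_qpp = 0.000000, Gamma_qpq = -0.202829, Gamma_qqq = 0.000000; k3 = (1.785830, -1.098479, -1.830497, -0.795779)
  k4: at (p, q) = (-0.218970, -1.158836), (dp/dtau, dq/dtau) = (1.740052, -1.118356); Gamma_ppp = 0.000000, Gamma_ppq = 0.000000, Gamma_pqq = 1.503273, Gamma_qpp = 0.000000, Gamma_qpq = -0.204682, Gamma_qqq = 0.000000; k4 = (1.740052, -1.118356, -1.880174, -0.796620)
  Y <- Y + (h/6)(k1 + 2k2 + 2k3 + k4): p = -0.2190, q = -1.1588, dp/dtau = 1.7401, dq/dtau = -1.1184
step 4:
  k1: at (p, q) = (-0.218950, -1.158834), (dp/dtau, dq/dtau) = (1.740063, -1.118361); Gamma_ppp = 0.000000, Gamma_ppq = 0.000000, Gamma_pqq = 1.503267, Gamma_qpp = 0.000000, Gamma_qpq = -0.204682, Gamma_qqq = 0.000000; k1 = (1.740063, -1.118361, -1.880183, -0.796632)
  k2: at (p, q) = (-0.175449, -1.186793), (dp/dtau, dq/dtau) = (1.693059, -1.138277); Gamma_ppp = 0.000000, Gamma_ppq = 0.000000, Gamma_pqq = 1.489882, Gamma_qpp = 0.000000, Gamma_qpq = -0.206521, Gamma_qqq = 0.000000; k2 = (1.693059, -1.138277, -1.930402, -0.796003)
  k3: at (p, q) = (-0.176624, -1.187291), (dp/dtau, dq/dtau) = (1.691803, -1.138261); Gamma_ppp = 0.000000, Gamma_ppq = 0.000000, Gamma_pqq = 1.490243, Gamma_qpp = 0.000000, Gamma_qpq = -0.206471, Gamma_qqq = 0.000000; k3 = (1.691803, -1.138261, -1.930817, -0.795209)
  k4: at (p, q) = (-0.134360, -1.215747), (dp/dtau, dq/dtau) = (1.643522, -1.158122); Gamma_ppp = 0.000000, Gamma_ppq = 0.000000, Gamma_pqq = 1.477239, Gamma_qpp = 0.000000, Gamma_qpq = -0.208289, Gamma_qqq = 0.000000; k4 = (1.643522, -1.158122, -1.981340, -0.792913)
  Y <- Y + (h/6)(k1 + 2k2 + 2k3 + k4): p = -0.1343, q = -1.2157, dp/dtau = 1.6435, dq/dtau = -1.1581

Answer: p = -0.1343, q = -1.2157, dp/dtau = 1.6435, dq/dtau = -1.1581


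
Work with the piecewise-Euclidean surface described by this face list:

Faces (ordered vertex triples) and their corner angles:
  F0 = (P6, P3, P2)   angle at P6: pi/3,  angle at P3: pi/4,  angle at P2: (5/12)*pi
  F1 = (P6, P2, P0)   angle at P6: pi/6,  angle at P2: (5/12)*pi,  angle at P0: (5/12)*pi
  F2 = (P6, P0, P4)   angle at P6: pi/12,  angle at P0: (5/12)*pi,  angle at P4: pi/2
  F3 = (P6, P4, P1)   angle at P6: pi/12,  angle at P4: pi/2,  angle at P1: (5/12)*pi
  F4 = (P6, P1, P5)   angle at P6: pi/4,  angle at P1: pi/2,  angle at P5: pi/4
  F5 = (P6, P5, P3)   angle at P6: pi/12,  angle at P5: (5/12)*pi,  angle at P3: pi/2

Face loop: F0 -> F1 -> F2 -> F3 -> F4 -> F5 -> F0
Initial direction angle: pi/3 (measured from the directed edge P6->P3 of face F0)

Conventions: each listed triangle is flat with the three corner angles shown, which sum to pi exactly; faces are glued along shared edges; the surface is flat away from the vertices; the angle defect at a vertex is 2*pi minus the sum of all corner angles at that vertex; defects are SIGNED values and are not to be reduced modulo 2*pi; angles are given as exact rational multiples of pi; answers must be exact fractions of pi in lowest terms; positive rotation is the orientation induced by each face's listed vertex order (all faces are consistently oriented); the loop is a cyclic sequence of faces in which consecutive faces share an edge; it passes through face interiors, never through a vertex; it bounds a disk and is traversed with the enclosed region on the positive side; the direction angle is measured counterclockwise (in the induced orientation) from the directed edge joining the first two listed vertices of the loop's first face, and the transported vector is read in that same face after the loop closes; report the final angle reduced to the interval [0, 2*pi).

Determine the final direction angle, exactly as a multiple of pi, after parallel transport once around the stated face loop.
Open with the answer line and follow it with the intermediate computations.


Answer: final direction angle = (4/3)*pi

enclosed vertex P6: corner angles sum to pi, defect = 2*pi - pi = pi
transport around the loop rotates by the sum of enclosed defects; add to the initial angle mod 2*pi
final angle = pi/3 + pi = (4/3)*pi (mod 2*pi)


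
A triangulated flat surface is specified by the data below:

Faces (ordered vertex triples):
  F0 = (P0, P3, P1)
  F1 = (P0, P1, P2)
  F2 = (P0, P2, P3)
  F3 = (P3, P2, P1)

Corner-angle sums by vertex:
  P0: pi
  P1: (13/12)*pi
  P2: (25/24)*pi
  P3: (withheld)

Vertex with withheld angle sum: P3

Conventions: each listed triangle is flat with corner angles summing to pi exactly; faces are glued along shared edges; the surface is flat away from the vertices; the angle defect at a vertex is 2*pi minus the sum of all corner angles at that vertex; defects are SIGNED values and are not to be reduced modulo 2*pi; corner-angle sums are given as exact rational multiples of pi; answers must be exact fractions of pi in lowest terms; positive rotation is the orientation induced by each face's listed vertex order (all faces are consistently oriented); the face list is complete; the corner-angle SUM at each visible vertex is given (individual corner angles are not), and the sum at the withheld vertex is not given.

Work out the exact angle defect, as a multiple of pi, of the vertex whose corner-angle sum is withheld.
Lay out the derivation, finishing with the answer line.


V = 4, E = 6, F = 4; chi = V - E + F = 2
Gauss-Bonnet: total defect = 2*pi*chi = 4*pi; visible defects sum to (23/8)*pi

Answer: defect(P3) = (9/8)*pi


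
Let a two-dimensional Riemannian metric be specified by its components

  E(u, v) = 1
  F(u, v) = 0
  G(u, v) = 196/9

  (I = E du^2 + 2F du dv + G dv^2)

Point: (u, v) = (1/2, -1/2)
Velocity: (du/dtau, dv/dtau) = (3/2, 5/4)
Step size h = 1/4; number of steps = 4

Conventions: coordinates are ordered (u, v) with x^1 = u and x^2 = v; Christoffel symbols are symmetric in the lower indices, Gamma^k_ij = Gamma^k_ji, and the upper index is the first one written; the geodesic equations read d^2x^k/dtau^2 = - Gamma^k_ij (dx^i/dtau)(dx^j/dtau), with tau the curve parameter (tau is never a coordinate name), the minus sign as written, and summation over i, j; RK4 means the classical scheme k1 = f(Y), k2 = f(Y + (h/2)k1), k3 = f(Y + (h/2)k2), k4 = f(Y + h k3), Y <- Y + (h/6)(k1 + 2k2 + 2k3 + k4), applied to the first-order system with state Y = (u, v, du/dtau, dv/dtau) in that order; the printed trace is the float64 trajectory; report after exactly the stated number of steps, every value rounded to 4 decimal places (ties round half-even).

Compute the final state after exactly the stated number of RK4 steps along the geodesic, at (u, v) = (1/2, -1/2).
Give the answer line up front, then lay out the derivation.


Answer: u = 2.0000, v = 0.7500, du/dtau = 1.5000, dv/dtau = 1.2500

f(Y) = (du/dtau, dv/dtau, -Gamma^u_ij Y'^i Y'^j, -Gamma^v_ij Y'^i Y'^j) with the Gammas evaluated at the stage position; h = 0.250000; intermediate values shown to 6 dp
step 0: u = 0.5000, v = -0.5000, du/dtau = 1.5000, dv/dtau = 1.2500
step 1:
  k1: at (u, v) = (0.500000, -0.500000), (du/dtau, dv/dtau) = (1.500000, 1.250000); Gamma_uuu = 0.000000, Gamma_uuv = 0.000000, Gamma_uvv = 0.000000, Gamma_vuu = 0.000000, Gamma_vuv = 0.000000, Gamma_vvv = 0.000000; k1 = (1.500000, 1.250000, 0.000000, 0.000000)
  k2: at (u, v) = (0.687500, -0.343750), (du/dtau, dv/dtau) = (1.500000, 1.250000); Gamma_uuu = 0.000000, Gamma_uuv = 0.000000, Gamma_uvv = 0.000000, Gamma_vuu = 0.000000, Gamma_vuv = 0.000000, Gamma_vvv = 0.000000; k2 = (1.500000, 1.250000, 0.000000, 0.000000)
  k3: at (u, v) = (0.687500, -0.343750), (du/dtau, dv/dtau) = (1.500000, 1.250000); Gamma_uuu = 0.000000, Gamma_uuv = 0.000000, Gamma_uvv = 0.000000, Gamma_vuu = 0.000000, Gamma_vuv = 0.000000, Gamma_vvv = 0.000000; k3 = (1.500000, 1.250000, 0.000000, 0.000000)
  k4: at (u, v) = (0.875000, -0.187500), (du/dtau, dv/dtau) = (1.500000, 1.250000); Gamma_uuu = 0.000000, Gamma_uuv = 0.000000, Gamma_uvv = 0.000000, Gamma_vuu = 0.000000, Gamma_vuv = 0.000000, Gamma_vvv = 0.000000; k4 = (1.500000, 1.250000, 0.000000, 0.000000)
  Y <- Y + (h/6)(k1 + 2k2 + 2k3 + k4): u = 0.8750, v = -0.1875, du/dtau = 1.5000, dv/dtau = 1.2500
step 2:
  k1: at (u, v) = (0.875000, -0.187500), (du/dtau, dv/dtau) = (1.500000, 1.250000); Gamma_uuu = 0.000000, Gamma_uuv = 0.000000, Gamma_uvv = 0.000000, Gamma_vuu = 0.000000, Gamma_vuv = 0.000000, Gamma_vvv = 0.000000; k1 = (1.500000, 1.250000, 0.000000, 0.000000)
  k2: at (u, v) = (1.062500, -0.031250), (du/dtau, dv/dtau) = (1.500000, 1.250000); Gamma_uuu = 0.000000, Gamma_uuv = 0.000000, Gamma_uvv = 0.000000, Gamma_vuu = 0.000000, Gamma_vuv = 0.000000, Gamma_vvv = 0.000000; k2 = (1.500000, 1.250000, 0.000000, 0.000000)
  k3: at (u, v) = (1.062500, -0.031250), (du/dtau, dv/dtau) = (1.500000, 1.250000); Gamma_uuu = 0.000000, Gamma_uuv = 0.000000, Gamma_uvv = 0.000000, Gamma_vuu = 0.000000, Gamma_vuv = 0.000000, Gamma_vvv = 0.000000; k3 = (1.500000, 1.250000, 0.000000, 0.000000)
  k4: at (u, v) = (1.250000, 0.125000), (du/dtau, dv/dtau) = (1.500000, 1.250000); Gamma_uuu = 0.000000, Gamma_uuv = 0.000000, Gamma_uvv = 0.000000, Gamma_vuu = 0.000000, Gamma_vuv = 0.000000, Gamma_vvv = 0.000000; k4 = (1.500000, 1.250000, 0.000000, 0.000000)
  Y <- Y + (h/6)(k1 + 2k2 + 2k3 + k4): u = 1.2500, v = 0.1250, du/dtau = 1.5000, dv/dtau = 1.2500
step 3:
  k1: at (u, v) = (1.250000, 0.125000), (du/dtau, dv/dtau) = (1.500000, 1.250000); Gamma_uuu = 0.000000, Gamma_uuv = 0.000000, Gamma_uvv = 0.000000, Gamma_vuu = 0.000000, Gamma_vuv = 0.000000, Gamma_vvv = 0.000000; k1 = (1.500000, 1.250000, 0.000000, 0.000000)
  k2: at (u, v) = (1.437500, 0.281250), (du/dtau, dv/dtau) = (1.500000, 1.250000); Gamma_uuu = 0.000000, Gamma_uuv = 0.000000, Gamma_uvv = 0.000000, Gamma_vuu = 0.000000, Gamma_vuv = 0.000000, Gamma_vvv = 0.000000; k2 = (1.500000, 1.250000, 0.000000, 0.000000)
  k3: at (u, v) = (1.437500, 0.281250), (du/dtau, dv/dtau) = (1.500000, 1.250000); Gamma_uuu = 0.000000, Gamma_uuv = 0.000000, Gamma_uvv = 0.000000, Gamma_vuu = 0.000000, Gamma_vuv = 0.000000, Gamma_vvv = 0.000000; k3 = (1.500000, 1.250000, 0.000000, 0.000000)
  k4: at (u, v) = (1.625000, 0.437500), (du/dtau, dv/dtau) = (1.500000, 1.250000); Gamma_uuu = 0.000000, Gamma_uuv = 0.000000, Gamma_uvv = 0.000000, Gamma_vuu = 0.000000, Gamma_vuv = 0.000000, Gamma_vvv = 0.000000; k4 = (1.500000, 1.250000, 0.000000, 0.000000)
  Y <- Y + (h/6)(k1 + 2k2 + 2k3 + k4): u = 1.6250, v = 0.4375, du/dtau = 1.5000, dv/dtau = 1.2500
step 4:
  k1: at (u, v) = (1.625000, 0.437500), (du/dtau, dv/dtau) = (1.500000, 1.250000); Gamma_uuu = 0.000000, Gamma_uuv = 0.000000, Gamma_uvv = 0.000000, Gamma_vuu = 0.000000, Gamma_vuv = 0.000000, Gamma_vvv = 0.000000; k1 = (1.500000, 1.250000, 0.000000, 0.000000)
  k2: at (u, v) = (1.812500, 0.593750), (du/dtau, dv/dtau) = (1.500000, 1.250000); Gamma_uuu = 0.000000, Gamma_uuv = 0.000000, Gamma_uvv = 0.000000, Gamma_vuu = 0.000000, Gamma_vuv = 0.000000, Gamma_vvv = 0.000000; k2 = (1.500000, 1.250000, 0.000000, 0.000000)
  k3: at (u, v) = (1.812500, 0.593750), (du/dtau, dv/dtau) = (1.500000, 1.250000); Gamma_uuu = 0.000000, Gamma_uuv = 0.000000, Gamma_uvv = 0.000000, Gamma_vuu = 0.000000, Gamma_vuv = 0.000000, Gamma_vvv = 0.000000; k3 = (1.500000, 1.250000, 0.000000, 0.000000)
  k4: at (u, v) = (2.000000, 0.750000), (du/dtau, dv/dtau) = (1.500000, 1.250000); Gamma_uuu = 0.000000, Gamma_uuv = 0.000000, Gamma_uvv = 0.000000, Gamma_vuu = 0.000000, Gamma_vuv = 0.000000, Gamma_vvv = 0.000000; k4 = (1.500000, 1.250000, 0.000000, 0.000000)
  Y <- Y + (h/6)(k1 + 2k2 + 2k3 + k4): u = 2.0000, v = 0.7500, du/dtau = 1.5000, dv/dtau = 1.2500


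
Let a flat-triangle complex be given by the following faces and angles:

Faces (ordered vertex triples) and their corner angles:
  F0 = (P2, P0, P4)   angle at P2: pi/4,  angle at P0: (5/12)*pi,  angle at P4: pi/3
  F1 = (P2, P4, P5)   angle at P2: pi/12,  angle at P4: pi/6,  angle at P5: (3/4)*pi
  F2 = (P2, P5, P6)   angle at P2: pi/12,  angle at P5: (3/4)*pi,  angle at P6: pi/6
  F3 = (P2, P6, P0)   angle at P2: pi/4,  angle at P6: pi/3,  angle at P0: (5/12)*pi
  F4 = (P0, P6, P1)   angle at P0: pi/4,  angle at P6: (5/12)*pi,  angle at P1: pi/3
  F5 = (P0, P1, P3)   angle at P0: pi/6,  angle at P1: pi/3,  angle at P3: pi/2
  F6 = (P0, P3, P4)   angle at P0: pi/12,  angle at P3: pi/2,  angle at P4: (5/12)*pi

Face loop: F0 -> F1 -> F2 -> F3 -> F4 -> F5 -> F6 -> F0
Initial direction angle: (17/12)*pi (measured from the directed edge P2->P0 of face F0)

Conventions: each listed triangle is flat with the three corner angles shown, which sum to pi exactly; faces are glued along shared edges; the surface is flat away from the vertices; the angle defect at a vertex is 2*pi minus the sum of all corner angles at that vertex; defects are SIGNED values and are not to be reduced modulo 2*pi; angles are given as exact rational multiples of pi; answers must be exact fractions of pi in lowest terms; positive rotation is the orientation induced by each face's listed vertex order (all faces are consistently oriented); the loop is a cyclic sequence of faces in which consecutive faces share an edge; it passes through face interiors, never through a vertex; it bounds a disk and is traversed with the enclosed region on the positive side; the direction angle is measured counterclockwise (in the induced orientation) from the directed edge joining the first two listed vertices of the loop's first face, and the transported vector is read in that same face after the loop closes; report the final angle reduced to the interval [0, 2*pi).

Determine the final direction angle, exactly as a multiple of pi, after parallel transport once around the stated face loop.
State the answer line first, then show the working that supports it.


Answer: final direction angle = (17/12)*pi

enclosed vertex P0: corner angles sum to (4/3)*pi, defect = 2*pi - (4/3)*pi = (2/3)*pi
enclosed vertex P2: corner angles sum to (2/3)*pi, defect = 2*pi - (2/3)*pi = (4/3)*pi
the final direction is the initial angle plus the enclosed defects, taken mod 2*pi in the induced orientation
final angle = (17/12)*pi + 2*pi = (17/12)*pi (mod 2*pi)


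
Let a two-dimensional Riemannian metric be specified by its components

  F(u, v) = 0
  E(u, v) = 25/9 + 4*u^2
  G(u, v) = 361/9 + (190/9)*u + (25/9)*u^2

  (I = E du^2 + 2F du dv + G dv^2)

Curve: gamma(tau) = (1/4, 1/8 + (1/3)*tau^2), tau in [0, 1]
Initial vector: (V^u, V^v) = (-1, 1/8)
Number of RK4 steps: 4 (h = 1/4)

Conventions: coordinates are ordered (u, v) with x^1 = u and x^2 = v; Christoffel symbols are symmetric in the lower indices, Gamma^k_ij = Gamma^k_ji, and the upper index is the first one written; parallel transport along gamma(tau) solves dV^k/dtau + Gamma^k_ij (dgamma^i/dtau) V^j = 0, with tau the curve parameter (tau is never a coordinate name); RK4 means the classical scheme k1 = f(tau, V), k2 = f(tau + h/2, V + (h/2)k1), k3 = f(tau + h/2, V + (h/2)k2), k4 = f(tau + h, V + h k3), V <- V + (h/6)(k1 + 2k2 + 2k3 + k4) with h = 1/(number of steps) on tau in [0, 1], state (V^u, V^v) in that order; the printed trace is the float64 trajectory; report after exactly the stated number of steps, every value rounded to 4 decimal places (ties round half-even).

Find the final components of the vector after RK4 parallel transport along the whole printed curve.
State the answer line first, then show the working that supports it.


Answer: V^u = -0.7973, V^v = 0.1996

gamma'(tau) = (0, (2/3)*tau); f(tau, V)^k = -Gamma^k_ij(gamma(tau)) gamma'^i(tau) V^j; h = 1/4; intermediate values shown to 6 dp
curve data and Christoffel symbols at the stage parameters:
  tau = 0.000000: gamma = (0.250000, 0.125000), gamma' = (0.000000, 0.000000); Gamma_uuu = 0.330275, Gamma_uuv = 0.000000, Gamma_uvv = -3.715596, Gamma_vuu = 0.000000, Gamma_vuv = 0.246914, Gamma_vvv = 0.000000
  tau = 0.125000: gamma = (0.250000, 0.130208), gamma' = (0.000000, 0.083333); Gamma_uuu = 0.330275, Gamma_uuv = 0.000000, Gamma_uvv = -3.715596, Gamma_vuu = 0.000000, Gamma_vuv = 0.246914, Gamma_vvv = 0.000000
  tau = 0.250000: gamma = (0.250000, 0.145833), gamma' = (0.000000, 0.166667); Gamma_uuu = 0.330275, Gamma_uuv = 0.000000, Gamma_uvv = -3.715596, Gamma_vuu = 0.000000, Gamma_vuv = 0.246914, Gamma_vvv = 0.000000
  tau = 0.375000: gamma = (0.250000, 0.171875), gamma' = (0.000000, 0.250000); Gamma_uuu = 0.330275, Gamma_uuv = 0.000000, Gamma_uvv = -3.715596, Gamma_vuu = 0.000000, Gamma_vuv = 0.246914, Gamma_vvv = 0.000000
  tau = 0.500000: gamma = (0.250000, 0.208333), gamma' = (0.000000, 0.333333); Gamma_uuu = 0.330275, Gamma_uuv = 0.000000, Gamma_uvv = -3.715596, Gamma_vuu = 0.000000, Gamma_vuv = 0.246914, Gamma_vvv = 0.000000
  tau = 0.625000: gamma = (0.250000, 0.255208), gamma' = (0.000000, 0.416667); Gamma_uuu = 0.330275, Gamma_uuv = 0.000000, Gamma_uvv = -3.715596, Gamma_vuu = 0.000000, Gamma_vuv = 0.246914, Gamma_vvv = 0.000000
  tau = 0.750000: gamma = (0.250000, 0.312500), gamma' = (0.000000, 0.500000); Gamma_uuu = 0.330275, Gamma_uuv = 0.000000, Gamma_uvv = -3.715596, Gamma_vuu = 0.000000, Gamma_vuv = 0.246914, Gamma_vvv = 0.000000
  tau = 0.875000: gamma = (0.250000, 0.380208), gamma' = (0.000000, 0.583333); Gamma_uuu = 0.330275, Gamma_uuv = 0.000000, Gamma_uvv = -3.715596, Gamma_vuu = 0.000000, Gamma_vuv = 0.246914, Gamma_vvv = 0.000000
  tau = 1.000000: gamma = (0.250000, 0.458333), gamma' = (0.000000, 0.666667); Gamma_uuu = 0.330275, Gamma_uuv = 0.000000, Gamma_uvv = -3.715596, Gamma_vuu = 0.000000, Gamma_vuv = 0.246914, Gamma_vvv = 0.000000
step 0: V^u = -1.0000, V^v = 0.1250
step 1: k1 = (0.000000, 0.000000), k2 = (0.038704, 0.020576), k3 = (0.039501, 0.020477), k4 = (0.080578, 0.040746); V <- V + (h/6)(k1 + 2k2 + 2k3 + k4): V^u = -0.9901, V^v = 0.1301
step 2: k1 = (0.080578, 0.040746), k2 = (0.125598, 0.060497), k3 = (0.127892, 0.060150), k4 = (0.179781, 0.078860); V <- V + (h/6)(k1 + 2k2 + 2k3 + k4): V^u = -0.9582, V^v = 0.1452
step 3: k1 = (0.179781, 0.078860), k2 = (0.239987, 0.096263), k3 = (0.243355, 0.095489), k4 = (0.314021, 0.110780); V <- V + (h/6)(k1 + 2k2 + 2k3 + k4): V^u = -0.8973, V^v = 0.1690
step 4: k1 = (0.314037, 0.110778), k2 = (0.396390, 0.123587), k3 = (0.399860, 0.122104), k4 = (0.494331, 0.131248); V <- V + (h/6)(k1 + 2k2 + 2k3 + k4): V^u = -0.7973, V^v = 0.1996
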